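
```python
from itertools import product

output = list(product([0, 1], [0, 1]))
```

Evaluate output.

Step 1: product([0, 1], [0, 1]) gives all pairs:
  (0, 0)
  (0, 1)
  (1, 0)
  (1, 1)
Therefore output = [(0, 0), (0, 1), (1, 0), (1, 1)].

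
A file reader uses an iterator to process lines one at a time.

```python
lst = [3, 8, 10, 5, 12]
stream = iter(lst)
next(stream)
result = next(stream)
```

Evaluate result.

Step 1: Create iterator over [3, 8, 10, 5, 12].
Step 2: next() consumes 3.
Step 3: next() returns 8.
Therefore result = 8.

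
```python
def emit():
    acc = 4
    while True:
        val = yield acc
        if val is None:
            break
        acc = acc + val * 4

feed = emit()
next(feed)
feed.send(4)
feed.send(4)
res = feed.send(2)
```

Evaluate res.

Step 1: next() -> yield acc=4.
Step 2: send(4) -> val=4, acc = 4 + 4*4 = 20, yield 20.
Step 3: send(4) -> val=4, acc = 20 + 4*4 = 36, yield 36.
Step 4: send(2) -> val=2, acc = 36 + 2*4 = 44, yield 44.
Therefore res = 44.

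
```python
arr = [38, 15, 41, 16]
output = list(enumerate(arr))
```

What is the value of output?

Step 1: enumerate pairs each element with its index:
  (0, 38)
  (1, 15)
  (2, 41)
  (3, 16)
Therefore output = [(0, 38), (1, 15), (2, 41), (3, 16)].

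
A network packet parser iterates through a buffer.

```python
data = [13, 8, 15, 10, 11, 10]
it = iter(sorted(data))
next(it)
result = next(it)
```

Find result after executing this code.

Step 1: sorted([13, 8, 15, 10, 11, 10]) = [8, 10, 10, 11, 13, 15].
Step 2: Create iterator and skip 1 elements.
Step 3: next() returns 10.
Therefore result = 10.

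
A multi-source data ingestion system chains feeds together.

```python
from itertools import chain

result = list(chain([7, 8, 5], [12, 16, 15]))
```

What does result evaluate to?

Step 1: chain() concatenates iterables: [7, 8, 5] + [12, 16, 15].
Therefore result = [7, 8, 5, 12, 16, 15].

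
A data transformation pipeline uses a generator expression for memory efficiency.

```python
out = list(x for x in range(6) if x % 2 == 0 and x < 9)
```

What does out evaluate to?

Step 1: Filter range(6) where x % 2 == 0 and x < 9:
  x=0: both conditions met, included
  x=1: excluded (1 % 2 != 0)
  x=2: both conditions met, included
  x=3: excluded (3 % 2 != 0)
  x=4: both conditions met, included
  x=5: excluded (5 % 2 != 0)
Therefore out = [0, 2, 4].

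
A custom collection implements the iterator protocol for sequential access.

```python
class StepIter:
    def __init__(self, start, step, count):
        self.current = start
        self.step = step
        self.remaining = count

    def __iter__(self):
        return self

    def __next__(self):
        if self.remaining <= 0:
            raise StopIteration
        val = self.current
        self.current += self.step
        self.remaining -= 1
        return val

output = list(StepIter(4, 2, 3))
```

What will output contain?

Step 1: StepIter starts at 4, increments by 2, for 3 steps:
  Yield 4, then current += 2
  Yield 6, then current += 2
  Yield 8, then current += 2
Therefore output = [4, 6, 8].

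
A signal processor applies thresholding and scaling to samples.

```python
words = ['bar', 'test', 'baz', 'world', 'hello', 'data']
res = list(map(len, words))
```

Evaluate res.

Step 1: Map len() to each word:
  'bar' -> 3
  'test' -> 4
  'baz' -> 3
  'world' -> 5
  'hello' -> 5
  'data' -> 4
Therefore res = [3, 4, 3, 5, 5, 4].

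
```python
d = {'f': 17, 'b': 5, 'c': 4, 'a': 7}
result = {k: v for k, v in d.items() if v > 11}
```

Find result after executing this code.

Step 1: Filter items where value > 11:
  'f': 17 > 11: kept
  'b': 5 <= 11: removed
  'c': 4 <= 11: removed
  'a': 7 <= 11: removed
Therefore result = {'f': 17}.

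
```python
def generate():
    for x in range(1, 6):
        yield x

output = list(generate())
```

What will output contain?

Step 1: The generator yields each value from range(1, 6).
Step 2: list() consumes all yields: [1, 2, 3, 4, 5].
Therefore output = [1, 2, 3, 4, 5].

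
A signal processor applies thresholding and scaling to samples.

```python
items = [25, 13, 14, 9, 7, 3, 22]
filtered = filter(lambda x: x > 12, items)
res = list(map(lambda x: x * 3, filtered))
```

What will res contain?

Step 1: Filter items for elements > 12:
  25: kept
  13: kept
  14: kept
  9: removed
  7: removed
  3: removed
  22: kept
Step 2: Map x * 3 on filtered [25, 13, 14, 22]:
  25 -> 75
  13 -> 39
  14 -> 42
  22 -> 66
Therefore res = [75, 39, 42, 66].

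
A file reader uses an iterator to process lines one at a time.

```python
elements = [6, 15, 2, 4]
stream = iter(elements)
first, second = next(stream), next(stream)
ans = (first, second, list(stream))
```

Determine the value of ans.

Step 1: Create iterator over [6, 15, 2, 4].
Step 2: first = 6, second = 15.
Step 3: Remaining elements: [2, 4].
Therefore ans = (6, 15, [2, 4]).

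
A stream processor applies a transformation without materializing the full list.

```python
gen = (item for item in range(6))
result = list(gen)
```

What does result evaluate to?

Step 1: Generator expression iterates range(6): [0, 1, 2, 3, 4, 5].
Step 2: list() collects all values.
Therefore result = [0, 1, 2, 3, 4, 5].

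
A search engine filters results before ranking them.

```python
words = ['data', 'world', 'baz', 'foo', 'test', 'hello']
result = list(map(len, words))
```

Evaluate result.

Step 1: Map len() to each word:
  'data' -> 4
  'world' -> 5
  'baz' -> 3
  'foo' -> 3
  'test' -> 4
  'hello' -> 5
Therefore result = [4, 5, 3, 3, 4, 5].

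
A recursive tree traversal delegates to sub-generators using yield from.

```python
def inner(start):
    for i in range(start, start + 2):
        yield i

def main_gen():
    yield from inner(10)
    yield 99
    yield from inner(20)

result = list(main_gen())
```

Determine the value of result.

Step 1: main_gen() delegates to inner(10):
  yield 10
  yield 11
Step 2: yield 99
Step 3: Delegates to inner(20):
  yield 20
  yield 21
Therefore result = [10, 11, 99, 20, 21].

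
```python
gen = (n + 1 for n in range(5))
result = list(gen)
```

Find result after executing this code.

Step 1: For each n in range(5), compute n+1:
  n=0: 0+1 = 1
  n=1: 1+1 = 2
  n=2: 2+1 = 3
  n=3: 3+1 = 4
  n=4: 4+1 = 5
Therefore result = [1, 2, 3, 4, 5].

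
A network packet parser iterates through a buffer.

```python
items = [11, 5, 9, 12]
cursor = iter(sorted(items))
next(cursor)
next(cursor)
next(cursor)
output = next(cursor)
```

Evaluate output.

Step 1: sorted([11, 5, 9, 12]) = [5, 9, 11, 12].
Step 2: Create iterator and skip 3 elements.
Step 3: next() returns 12.
Therefore output = 12.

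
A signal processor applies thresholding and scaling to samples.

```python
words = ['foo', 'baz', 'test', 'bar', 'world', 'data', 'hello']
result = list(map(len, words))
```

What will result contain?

Step 1: Map len() to each word:
  'foo' -> 3
  'baz' -> 3
  'test' -> 4
  'bar' -> 3
  'world' -> 5
  'data' -> 4
  'hello' -> 5
Therefore result = [3, 3, 4, 3, 5, 4, 5].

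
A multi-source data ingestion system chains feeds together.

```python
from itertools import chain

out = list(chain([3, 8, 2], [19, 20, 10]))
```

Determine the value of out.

Step 1: chain() concatenates iterables: [3, 8, 2] + [19, 20, 10].
Therefore out = [3, 8, 2, 19, 20, 10].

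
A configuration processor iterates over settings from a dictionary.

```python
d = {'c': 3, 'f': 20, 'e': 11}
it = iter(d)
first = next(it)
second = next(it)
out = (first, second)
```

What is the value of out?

Step 1: iter(d) iterates over keys: ['c', 'f', 'e'].
Step 2: first = next(it) = 'c', second = next(it) = 'f'.
Therefore out = ('c', 'f').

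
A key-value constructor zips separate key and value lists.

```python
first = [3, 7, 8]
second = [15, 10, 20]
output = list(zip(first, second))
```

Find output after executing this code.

Step 1: zip pairs elements at same index:
  Index 0: (3, 15)
  Index 1: (7, 10)
  Index 2: (8, 20)
Therefore output = [(3, 15), (7, 10), (8, 20)].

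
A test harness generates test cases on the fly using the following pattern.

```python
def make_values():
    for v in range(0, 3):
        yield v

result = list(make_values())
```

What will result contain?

Step 1: The generator yields each value from range(0, 3).
Step 2: list() consumes all yields: [0, 1, 2].
Therefore result = [0, 1, 2].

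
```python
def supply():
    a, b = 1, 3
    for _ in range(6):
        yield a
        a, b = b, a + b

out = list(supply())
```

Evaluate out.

Step 1: Fibonacci-like sequence starting with a=1, b=3:
  Iteration 1: yield a=1, then a,b = 3,4
  Iteration 2: yield a=3, then a,b = 4,7
  Iteration 3: yield a=4, then a,b = 7,11
  Iteration 4: yield a=7, then a,b = 11,18
  Iteration 5: yield a=11, then a,b = 18,29
  Iteration 6: yield a=18, then a,b = 29,47
Therefore out = [1, 3, 4, 7, 11, 18].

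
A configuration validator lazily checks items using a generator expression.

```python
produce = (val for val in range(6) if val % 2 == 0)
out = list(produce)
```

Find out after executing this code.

Step 1: Filter range(6) keeping only even values:
  val=0: even, included
  val=1: odd, excluded
  val=2: even, included
  val=3: odd, excluded
  val=4: even, included
  val=5: odd, excluded
Therefore out = [0, 2, 4].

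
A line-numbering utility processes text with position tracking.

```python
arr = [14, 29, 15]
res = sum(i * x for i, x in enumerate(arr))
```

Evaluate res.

Step 1: Compute i * x for each (i, x) in enumerate([14, 29, 15]):
  i=0, x=14: 0*14 = 0
  i=1, x=29: 1*29 = 29
  i=2, x=15: 2*15 = 30
Step 2: sum = 0 + 29 + 30 = 59.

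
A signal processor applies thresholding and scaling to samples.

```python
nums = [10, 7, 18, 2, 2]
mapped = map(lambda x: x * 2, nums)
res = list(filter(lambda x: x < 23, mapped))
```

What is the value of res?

Step 1: Map x * 2:
  10 -> 20
  7 -> 14
  18 -> 36
  2 -> 4
  2 -> 4
Step 2: Filter for < 23:
  20: kept
  14: kept
  36: removed
  4: kept
  4: kept
Therefore res = [20, 14, 4, 4].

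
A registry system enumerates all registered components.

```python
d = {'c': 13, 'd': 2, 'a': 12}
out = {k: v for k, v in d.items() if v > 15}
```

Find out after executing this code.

Step 1: Filter items where value > 15:
  'c': 13 <= 15: removed
  'd': 2 <= 15: removed
  'a': 12 <= 15: removed
Therefore out = {}.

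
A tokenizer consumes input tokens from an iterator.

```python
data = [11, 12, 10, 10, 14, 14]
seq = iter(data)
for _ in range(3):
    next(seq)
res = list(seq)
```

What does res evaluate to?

Step 1: Create iterator over [11, 12, 10, 10, 14, 14].
Step 2: Advance 3 positions (consuming [11, 12, 10]).
Step 3: list() collects remaining elements: [10, 14, 14].
Therefore res = [10, 14, 14].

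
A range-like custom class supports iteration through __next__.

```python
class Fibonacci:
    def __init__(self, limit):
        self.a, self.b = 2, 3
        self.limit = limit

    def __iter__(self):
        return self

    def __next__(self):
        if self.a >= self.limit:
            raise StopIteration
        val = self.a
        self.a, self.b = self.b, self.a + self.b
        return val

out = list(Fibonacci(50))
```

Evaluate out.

Step 1: Fibonacci-like sequence (a=2, b=3) until >= 50:
  Yield 2, then a,b = 3,5
  Yield 3, then a,b = 5,8
  Yield 5, then a,b = 8,13
  Yield 8, then a,b = 13,21
  Yield 13, then a,b = 21,34
  Yield 21, then a,b = 34,55
  Yield 34, then a,b = 55,89
Step 2: 55 >= 50, stop.
Therefore out = [2, 3, 5, 8, 13, 21, 34].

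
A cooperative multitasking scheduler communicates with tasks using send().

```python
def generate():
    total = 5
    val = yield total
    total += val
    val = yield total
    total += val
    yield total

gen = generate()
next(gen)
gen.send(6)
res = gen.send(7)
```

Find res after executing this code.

Step 1: next() -> yield total=5.
Step 2: send(6) -> val=6, total = 5+6 = 11, yield 11.
Step 3: send(7) -> val=7, total = 11+7 = 18, yield 18.
Therefore res = 18.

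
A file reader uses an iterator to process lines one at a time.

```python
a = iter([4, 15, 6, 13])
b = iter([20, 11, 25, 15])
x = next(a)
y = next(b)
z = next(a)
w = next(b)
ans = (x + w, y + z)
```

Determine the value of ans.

Step 1: a iterates [4, 15, 6, 13], b iterates [20, 11, 25, 15].
Step 2: x = next(a) = 4, y = next(b) = 20.
Step 3: z = next(a) = 15, w = next(b) = 11.
Step 4: ans = (4 + 11, 20 + 15) = (15, 35).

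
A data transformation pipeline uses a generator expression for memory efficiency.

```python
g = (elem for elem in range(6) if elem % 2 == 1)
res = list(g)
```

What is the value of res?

Step 1: Filter range(6) keeping only odd values:
  elem=0: even, excluded
  elem=1: odd, included
  elem=2: even, excluded
  elem=3: odd, included
  elem=4: even, excluded
  elem=5: odd, included
Therefore res = [1, 3, 5].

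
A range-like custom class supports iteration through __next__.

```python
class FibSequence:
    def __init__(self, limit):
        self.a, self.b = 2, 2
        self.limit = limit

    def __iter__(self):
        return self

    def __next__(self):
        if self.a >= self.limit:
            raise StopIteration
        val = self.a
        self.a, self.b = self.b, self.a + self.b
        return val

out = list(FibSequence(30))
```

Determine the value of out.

Step 1: Fibonacci-like sequence (a=2, b=2) until >= 30:
  Yield 2, then a,b = 2,4
  Yield 2, then a,b = 4,6
  Yield 4, then a,b = 6,10
  Yield 6, then a,b = 10,16
  Yield 10, then a,b = 16,26
  Yield 16, then a,b = 26,42
  Yield 26, then a,b = 42,68
Step 2: 42 >= 30, stop.
Therefore out = [2, 2, 4, 6, 10, 16, 26].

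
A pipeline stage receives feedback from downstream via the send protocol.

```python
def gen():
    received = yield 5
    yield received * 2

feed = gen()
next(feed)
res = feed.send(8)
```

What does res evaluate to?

Step 1: next(feed) advances to first yield, producing 5.
Step 2: send(8) resumes, received = 8.
Step 3: yield received * 2 = 8 * 2 = 16.
Therefore res = 16.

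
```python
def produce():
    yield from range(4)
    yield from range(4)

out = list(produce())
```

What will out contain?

Step 1: Trace yields in order:
  yield 0
  yield 1
  yield 2
  yield 3
  yield 0
  yield 1
  yield 2
  yield 3
Therefore out = [0, 1, 2, 3, 0, 1, 2, 3].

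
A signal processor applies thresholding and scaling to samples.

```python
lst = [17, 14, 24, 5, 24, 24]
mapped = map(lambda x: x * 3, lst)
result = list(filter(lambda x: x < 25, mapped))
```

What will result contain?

Step 1: Map x * 3:
  17 -> 51
  14 -> 42
  24 -> 72
  5 -> 15
  24 -> 72
  24 -> 72
Step 2: Filter for < 25:
  51: removed
  42: removed
  72: removed
  15: kept
  72: removed
  72: removed
Therefore result = [15].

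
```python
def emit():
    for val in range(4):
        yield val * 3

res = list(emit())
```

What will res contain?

Step 1: For each val in range(4), yield val * 3:
  val=0: yield 0 * 3 = 0
  val=1: yield 1 * 3 = 3
  val=2: yield 2 * 3 = 6
  val=3: yield 3 * 3 = 9
Therefore res = [0, 3, 6, 9].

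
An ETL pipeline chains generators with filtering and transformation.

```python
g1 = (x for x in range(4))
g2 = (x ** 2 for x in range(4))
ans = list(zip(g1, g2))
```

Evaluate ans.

Step 1: g1 produces [0, 1, 2, 3].
Step 2: g2 produces [0, 1, 4, 9].
Step 3: zip pairs them: [(0, 0), (1, 1), (2, 4), (3, 9)].
Therefore ans = [(0, 0), (1, 1), (2, 4), (3, 9)].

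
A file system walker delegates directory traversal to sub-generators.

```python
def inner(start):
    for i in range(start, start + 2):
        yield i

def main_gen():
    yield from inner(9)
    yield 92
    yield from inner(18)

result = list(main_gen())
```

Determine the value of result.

Step 1: main_gen() delegates to inner(9):
  yield 9
  yield 10
Step 2: yield 92
Step 3: Delegates to inner(18):
  yield 18
  yield 19
Therefore result = [9, 10, 92, 18, 19].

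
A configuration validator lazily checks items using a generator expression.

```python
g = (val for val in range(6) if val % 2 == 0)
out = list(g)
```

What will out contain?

Step 1: Filter range(6) keeping only even values:
  val=0: even, included
  val=1: odd, excluded
  val=2: even, included
  val=3: odd, excluded
  val=4: even, included
  val=5: odd, excluded
Therefore out = [0, 2, 4].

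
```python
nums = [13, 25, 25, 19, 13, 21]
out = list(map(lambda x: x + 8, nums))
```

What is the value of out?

Step 1: Apply lambda x: x + 8 to each element:
  13 -> 21
  25 -> 33
  25 -> 33
  19 -> 27
  13 -> 21
  21 -> 29
Therefore out = [21, 33, 33, 27, 21, 29].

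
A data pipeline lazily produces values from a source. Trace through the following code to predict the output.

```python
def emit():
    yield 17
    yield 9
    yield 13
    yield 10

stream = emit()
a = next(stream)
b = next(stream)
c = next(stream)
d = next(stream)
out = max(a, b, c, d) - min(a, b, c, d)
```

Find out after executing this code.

Step 1: Create generator and consume all values:
  a = next(stream) = 17
  b = next(stream) = 9
  c = next(stream) = 13
  d = next(stream) = 10
Step 2: max = 17, min = 9, out = 17 - 9 = 8.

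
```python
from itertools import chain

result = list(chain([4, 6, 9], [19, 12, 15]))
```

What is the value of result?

Step 1: chain() concatenates iterables: [4, 6, 9] + [19, 12, 15].
Therefore result = [4, 6, 9, 19, 12, 15].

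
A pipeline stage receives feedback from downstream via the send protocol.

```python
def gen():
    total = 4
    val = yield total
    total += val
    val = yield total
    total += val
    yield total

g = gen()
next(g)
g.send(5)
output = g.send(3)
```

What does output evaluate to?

Step 1: next() -> yield total=4.
Step 2: send(5) -> val=5, total = 4+5 = 9, yield 9.
Step 3: send(3) -> val=3, total = 9+3 = 12, yield 12.
Therefore output = 12.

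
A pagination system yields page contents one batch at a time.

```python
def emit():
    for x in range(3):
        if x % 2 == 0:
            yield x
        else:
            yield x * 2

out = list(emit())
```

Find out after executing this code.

Step 1: For each x in range(3), yield x if even, else x*2:
  x=0 (even): yield 0
  x=1 (odd): yield 1*2 = 2
  x=2 (even): yield 2
Therefore out = [0, 2, 2].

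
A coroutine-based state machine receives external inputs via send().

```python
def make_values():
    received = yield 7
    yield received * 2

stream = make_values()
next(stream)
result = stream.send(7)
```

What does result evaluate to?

Step 1: next(stream) advances to first yield, producing 7.
Step 2: send(7) resumes, received = 7.
Step 3: yield received * 2 = 7 * 2 = 14.
Therefore result = 14.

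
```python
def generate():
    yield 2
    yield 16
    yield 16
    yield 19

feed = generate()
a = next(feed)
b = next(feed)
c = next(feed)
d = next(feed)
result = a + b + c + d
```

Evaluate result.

Step 1: Create generator and consume all values:
  a = next(feed) = 2
  b = next(feed) = 16
  c = next(feed) = 16
  d = next(feed) = 19
Step 2: result = 2 + 16 + 16 + 19 = 53.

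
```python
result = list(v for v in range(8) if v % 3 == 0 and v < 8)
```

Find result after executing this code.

Step 1: Filter range(8) where v % 3 == 0 and v < 8:
  v=0: both conditions met, included
  v=1: excluded (1 % 3 != 0)
  v=2: excluded (2 % 3 != 0)
  v=3: both conditions met, included
  v=4: excluded (4 % 3 != 0)
  v=5: excluded (5 % 3 != 0)
  v=6: both conditions met, included
  v=7: excluded (7 % 3 != 0)
Therefore result = [0, 3, 6].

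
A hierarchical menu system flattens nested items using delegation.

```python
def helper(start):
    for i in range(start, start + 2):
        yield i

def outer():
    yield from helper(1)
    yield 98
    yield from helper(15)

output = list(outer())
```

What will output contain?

Step 1: outer() delegates to helper(1):
  yield 1
  yield 2
Step 2: yield 98
Step 3: Delegates to helper(15):
  yield 15
  yield 16
Therefore output = [1, 2, 98, 15, 16].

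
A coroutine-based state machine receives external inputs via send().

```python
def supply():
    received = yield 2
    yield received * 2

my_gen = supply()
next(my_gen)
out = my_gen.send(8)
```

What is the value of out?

Step 1: next(my_gen) advances to first yield, producing 2.
Step 2: send(8) resumes, received = 8.
Step 3: yield received * 2 = 8 * 2 = 16.
Therefore out = 16.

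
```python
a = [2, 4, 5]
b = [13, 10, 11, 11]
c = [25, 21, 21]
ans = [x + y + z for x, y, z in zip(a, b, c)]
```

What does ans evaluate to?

Step 1: zip three lists (truncates to shortest, len=3):
  2 + 13 + 25 = 40
  4 + 10 + 21 = 35
  5 + 11 + 21 = 37
Therefore ans = [40, 35, 37].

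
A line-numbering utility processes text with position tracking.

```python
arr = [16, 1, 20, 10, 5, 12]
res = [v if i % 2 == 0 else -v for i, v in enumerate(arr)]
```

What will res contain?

Step 1: For each (i, v), keep v if i is even, negate if odd:
  i=0 (even): keep 16
  i=1 (odd): negate to -1
  i=2 (even): keep 20
  i=3 (odd): negate to -10
  i=4 (even): keep 5
  i=5 (odd): negate to -12
Therefore res = [16, -1, 20, -10, 5, -12].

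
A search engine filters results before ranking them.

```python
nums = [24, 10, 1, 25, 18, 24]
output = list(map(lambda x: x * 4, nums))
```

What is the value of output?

Step 1: Apply lambda x: x * 4 to each element:
  24 -> 96
  10 -> 40
  1 -> 4
  25 -> 100
  18 -> 72
  24 -> 96
Therefore output = [96, 40, 4, 100, 72, 96].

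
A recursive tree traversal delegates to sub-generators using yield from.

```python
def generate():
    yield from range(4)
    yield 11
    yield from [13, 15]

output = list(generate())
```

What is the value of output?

Step 1: Trace yields in order:
  yield 0
  yield 1
  yield 2
  yield 3
  yield 11
  yield 13
  yield 15
Therefore output = [0, 1, 2, 3, 11, 13, 15].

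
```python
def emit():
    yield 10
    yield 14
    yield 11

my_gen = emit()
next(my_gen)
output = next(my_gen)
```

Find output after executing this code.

Step 1: emit() creates a generator.
Step 2: next(my_gen) yields 10 (consumed and discarded).
Step 3: next(my_gen) yields 14, assigned to output.
Therefore output = 14.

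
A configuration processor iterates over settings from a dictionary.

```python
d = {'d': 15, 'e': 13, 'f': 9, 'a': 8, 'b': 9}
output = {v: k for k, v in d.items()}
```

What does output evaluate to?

Step 1: Invert dict (swap keys and values):
  'd': 15 -> 15: 'd'
  'e': 13 -> 13: 'e'
  'f': 9 -> 9: 'f'
  'a': 8 -> 8: 'a'
  'b': 9 -> 9: 'b'
Therefore output = {15: 'd', 13: 'e', 9: 'b', 8: 'a'}.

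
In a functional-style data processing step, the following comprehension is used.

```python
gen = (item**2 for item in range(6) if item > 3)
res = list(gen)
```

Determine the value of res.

Step 1: For range(6), keep item > 3, then square:
  item=0: 0 <= 3, excluded
  item=1: 1 <= 3, excluded
  item=2: 2 <= 3, excluded
  item=3: 3 <= 3, excluded
  item=4: 4 > 3, yield 4**2 = 16
  item=5: 5 > 3, yield 5**2 = 25
Therefore res = [16, 25].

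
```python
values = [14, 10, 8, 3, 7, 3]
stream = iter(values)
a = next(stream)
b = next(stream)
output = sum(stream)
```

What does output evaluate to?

Step 1: Create iterator over [14, 10, 8, 3, 7, 3].
Step 2: a = next() = 14, b = next() = 10.
Step 3: sum() of remaining [8, 3, 7, 3] = 21.
Therefore output = 21.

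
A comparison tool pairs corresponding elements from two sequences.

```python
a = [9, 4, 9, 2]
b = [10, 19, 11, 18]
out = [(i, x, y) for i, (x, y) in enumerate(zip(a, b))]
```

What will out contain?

Step 1: enumerate(zip(a, b)) gives index with paired elements:
  i=0: (9, 10)
  i=1: (4, 19)
  i=2: (9, 11)
  i=3: (2, 18)
Therefore out = [(0, 9, 10), (1, 4, 19), (2, 9, 11), (3, 2, 18)].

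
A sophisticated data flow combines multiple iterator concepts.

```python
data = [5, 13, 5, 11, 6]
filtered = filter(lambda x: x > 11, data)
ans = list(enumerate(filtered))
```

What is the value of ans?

Step 1: Filter [5, 13, 5, 11, 6] for > 11: [13].
Step 2: enumerate re-indexes from 0: [(0, 13)].
Therefore ans = [(0, 13)].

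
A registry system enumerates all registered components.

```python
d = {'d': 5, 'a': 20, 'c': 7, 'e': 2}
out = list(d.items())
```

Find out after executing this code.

Step 1: d.items() returns (key, value) pairs in insertion order.
Therefore out = [('d', 5), ('a', 20), ('c', 7), ('e', 2)].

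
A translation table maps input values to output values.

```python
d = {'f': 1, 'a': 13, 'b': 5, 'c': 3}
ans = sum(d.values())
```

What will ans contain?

Step 1: d.values() = [1, 13, 5, 3].
Step 2: sum = 22.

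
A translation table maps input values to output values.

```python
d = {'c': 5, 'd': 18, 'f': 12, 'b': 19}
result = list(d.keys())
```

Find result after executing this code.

Step 1: d.keys() returns the dictionary keys in insertion order.
Therefore result = ['c', 'd', 'f', 'b'].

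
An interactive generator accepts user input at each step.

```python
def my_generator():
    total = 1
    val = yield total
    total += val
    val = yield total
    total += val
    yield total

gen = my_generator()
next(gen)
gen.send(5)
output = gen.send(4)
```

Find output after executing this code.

Step 1: next() -> yield total=1.
Step 2: send(5) -> val=5, total = 1+5 = 6, yield 6.
Step 3: send(4) -> val=4, total = 6+4 = 10, yield 10.
Therefore output = 10.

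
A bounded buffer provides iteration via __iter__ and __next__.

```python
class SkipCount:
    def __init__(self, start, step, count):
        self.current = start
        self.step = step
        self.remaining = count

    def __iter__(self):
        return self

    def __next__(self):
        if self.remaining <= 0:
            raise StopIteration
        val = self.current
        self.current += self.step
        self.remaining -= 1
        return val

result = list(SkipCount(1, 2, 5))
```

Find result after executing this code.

Step 1: SkipCount starts at 1, increments by 2, for 5 steps:
  Yield 1, then current += 2
  Yield 3, then current += 2
  Yield 5, then current += 2
  Yield 7, then current += 2
  Yield 9, then current += 2
Therefore result = [1, 3, 5, 7, 9].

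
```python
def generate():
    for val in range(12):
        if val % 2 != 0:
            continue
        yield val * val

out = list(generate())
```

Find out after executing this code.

Step 1: Only yield val**2 when val is divisible by 2:
  val=0: 0 % 2 == 0, yield 0**2 = 0
  val=2: 2 % 2 == 0, yield 2**2 = 4
  val=4: 4 % 2 == 0, yield 4**2 = 16
  val=6: 6 % 2 == 0, yield 6**2 = 36
  val=8: 8 % 2 == 0, yield 8**2 = 64
  val=10: 10 % 2 == 0, yield 10**2 = 100
Therefore out = [0, 4, 16, 36, 64, 100].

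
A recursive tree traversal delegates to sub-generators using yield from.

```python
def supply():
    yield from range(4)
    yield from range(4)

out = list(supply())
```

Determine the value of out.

Step 1: Trace yields in order:
  yield 0
  yield 1
  yield 2
  yield 3
  yield 0
  yield 1
  yield 2
  yield 3
Therefore out = [0, 1, 2, 3, 0, 1, 2, 3].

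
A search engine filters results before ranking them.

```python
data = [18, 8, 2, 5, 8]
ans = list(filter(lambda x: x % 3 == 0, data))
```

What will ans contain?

Step 1: Filter elements divisible by 3:
  18 % 3 = 0: kept
  8 % 3 = 2: removed
  2 % 3 = 2: removed
  5 % 3 = 2: removed
  8 % 3 = 2: removed
Therefore ans = [18].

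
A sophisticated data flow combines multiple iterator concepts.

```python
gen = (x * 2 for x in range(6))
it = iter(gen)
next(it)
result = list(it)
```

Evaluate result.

Step 1: Generator produces [0, 2, 4, 6, 8, 10].
Step 2: next(it) consumes first element (0).
Step 3: list(it) collects remaining: [2, 4, 6, 8, 10].
Therefore result = [2, 4, 6, 8, 10].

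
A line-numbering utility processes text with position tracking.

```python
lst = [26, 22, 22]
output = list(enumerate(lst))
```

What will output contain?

Step 1: enumerate pairs each element with its index:
  (0, 26)
  (1, 22)
  (2, 22)
Therefore output = [(0, 26), (1, 22), (2, 22)].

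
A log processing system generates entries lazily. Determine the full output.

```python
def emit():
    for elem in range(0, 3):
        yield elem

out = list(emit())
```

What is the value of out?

Step 1: The generator yields each value from range(0, 3).
Step 2: list() consumes all yields: [0, 1, 2].
Therefore out = [0, 1, 2].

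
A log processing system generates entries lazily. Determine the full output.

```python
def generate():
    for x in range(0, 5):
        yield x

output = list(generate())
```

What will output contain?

Step 1: The generator yields each value from range(0, 5).
Step 2: list() consumes all yields: [0, 1, 2, 3, 4].
Therefore output = [0, 1, 2, 3, 4].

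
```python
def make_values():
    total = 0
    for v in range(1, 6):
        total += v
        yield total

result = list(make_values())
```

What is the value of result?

Step 1: Generator accumulates running sum:
  v=1: total = 1, yield 1
  v=2: total = 3, yield 3
  v=3: total = 6, yield 6
  v=4: total = 10, yield 10
  v=5: total = 15, yield 15
Therefore result = [1, 3, 6, 10, 15].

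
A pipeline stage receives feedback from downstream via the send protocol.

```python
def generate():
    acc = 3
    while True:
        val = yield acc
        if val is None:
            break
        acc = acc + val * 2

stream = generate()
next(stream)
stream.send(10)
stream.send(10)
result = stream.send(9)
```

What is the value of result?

Step 1: next() -> yield acc=3.
Step 2: send(10) -> val=10, acc = 3 + 10*2 = 23, yield 23.
Step 3: send(10) -> val=10, acc = 23 + 10*2 = 43, yield 43.
Step 4: send(9) -> val=9, acc = 43 + 9*2 = 61, yield 61.
Therefore result = 61.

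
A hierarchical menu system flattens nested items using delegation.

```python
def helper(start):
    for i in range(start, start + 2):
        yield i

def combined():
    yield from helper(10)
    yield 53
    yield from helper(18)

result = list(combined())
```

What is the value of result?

Step 1: combined() delegates to helper(10):
  yield 10
  yield 11
Step 2: yield 53
Step 3: Delegates to helper(18):
  yield 18
  yield 19
Therefore result = [10, 11, 53, 18, 19].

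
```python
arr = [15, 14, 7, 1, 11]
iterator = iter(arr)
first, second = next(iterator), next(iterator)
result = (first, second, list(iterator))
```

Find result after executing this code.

Step 1: Create iterator over [15, 14, 7, 1, 11].
Step 2: first = 15, second = 14.
Step 3: Remaining elements: [7, 1, 11].
Therefore result = (15, 14, [7, 1, 11]).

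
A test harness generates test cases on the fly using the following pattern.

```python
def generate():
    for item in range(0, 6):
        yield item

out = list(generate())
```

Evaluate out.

Step 1: The generator yields each value from range(0, 6).
Step 2: list() consumes all yields: [0, 1, 2, 3, 4, 5].
Therefore out = [0, 1, 2, 3, 4, 5].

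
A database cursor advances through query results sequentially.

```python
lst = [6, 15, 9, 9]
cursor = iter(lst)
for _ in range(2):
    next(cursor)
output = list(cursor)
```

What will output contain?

Step 1: Create iterator over [6, 15, 9, 9].
Step 2: Advance 2 positions (consuming [6, 15]).
Step 3: list() collects remaining elements: [9, 9].
Therefore output = [9, 9].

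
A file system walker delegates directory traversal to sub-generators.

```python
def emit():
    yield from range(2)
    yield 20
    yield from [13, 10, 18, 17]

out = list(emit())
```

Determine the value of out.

Step 1: Trace yields in order:
  yield 0
  yield 1
  yield 20
  yield 13
  yield 10
  yield 18
  yield 17
Therefore out = [0, 1, 20, 13, 10, 18, 17].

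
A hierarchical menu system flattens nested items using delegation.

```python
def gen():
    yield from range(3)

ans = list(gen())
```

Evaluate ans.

Step 1: yield from delegates to the iterable, yielding each element.
Step 2: Collected values: [0, 1, 2].
Therefore ans = [0, 1, 2].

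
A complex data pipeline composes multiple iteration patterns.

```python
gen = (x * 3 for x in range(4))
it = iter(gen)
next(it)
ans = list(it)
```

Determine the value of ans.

Step 1: Generator produces [0, 3, 6, 9].
Step 2: next(it) consumes first element (0).
Step 3: list(it) collects remaining: [3, 6, 9].
Therefore ans = [3, 6, 9].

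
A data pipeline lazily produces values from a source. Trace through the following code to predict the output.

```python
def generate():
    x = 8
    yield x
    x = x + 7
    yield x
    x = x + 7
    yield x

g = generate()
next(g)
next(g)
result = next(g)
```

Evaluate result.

Step 1: Trace through generator execution:
  Yield 1: x starts at 8, yield 8
  Yield 2: x = 8 + 7 = 15, yield 15
  Yield 3: x = 15 + 7 = 22, yield 22
Step 2: First next() gets 8, second next() gets the second value, third next() yields 22.
Therefore result = 22.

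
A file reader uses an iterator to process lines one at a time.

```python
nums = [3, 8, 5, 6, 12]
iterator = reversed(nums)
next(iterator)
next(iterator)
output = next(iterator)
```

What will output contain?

Step 1: reversed([3, 8, 5, 6, 12]) gives iterator: [12, 6, 5, 8, 3].
Step 2: First next() = 12, second next() = 6.
Step 3: Third next() = 5.
Therefore output = 5.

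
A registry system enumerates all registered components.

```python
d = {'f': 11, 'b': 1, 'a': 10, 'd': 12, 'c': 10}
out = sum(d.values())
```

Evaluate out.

Step 1: d.values() = [11, 1, 10, 12, 10].
Step 2: sum = 44.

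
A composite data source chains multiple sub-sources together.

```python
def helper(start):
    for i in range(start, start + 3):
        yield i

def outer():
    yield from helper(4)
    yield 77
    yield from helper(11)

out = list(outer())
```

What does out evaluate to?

Step 1: outer() delegates to helper(4):
  yield 4
  yield 5
  yield 6
Step 2: yield 77
Step 3: Delegates to helper(11):
  yield 11
  yield 12
  yield 13
Therefore out = [4, 5, 6, 77, 11, 12, 13].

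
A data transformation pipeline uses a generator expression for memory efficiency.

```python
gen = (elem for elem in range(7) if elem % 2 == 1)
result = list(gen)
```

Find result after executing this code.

Step 1: Filter range(7) keeping only odd values:
  elem=0: even, excluded
  elem=1: odd, included
  elem=2: even, excluded
  elem=3: odd, included
  elem=4: even, excluded
  elem=5: odd, included
  elem=6: even, excluded
Therefore result = [1, 3, 5].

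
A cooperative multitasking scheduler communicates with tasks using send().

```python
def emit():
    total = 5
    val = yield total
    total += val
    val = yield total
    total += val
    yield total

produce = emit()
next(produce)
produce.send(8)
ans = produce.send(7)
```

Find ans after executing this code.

Step 1: next() -> yield total=5.
Step 2: send(8) -> val=8, total = 5+8 = 13, yield 13.
Step 3: send(7) -> val=7, total = 13+7 = 20, yield 20.
Therefore ans = 20.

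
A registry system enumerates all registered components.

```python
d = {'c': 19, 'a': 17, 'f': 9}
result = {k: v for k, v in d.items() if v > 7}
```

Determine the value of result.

Step 1: Filter items where value > 7:
  'c': 19 > 7: kept
  'a': 17 > 7: kept
  'f': 9 > 7: kept
Therefore result = {'c': 19, 'a': 17, 'f': 9}.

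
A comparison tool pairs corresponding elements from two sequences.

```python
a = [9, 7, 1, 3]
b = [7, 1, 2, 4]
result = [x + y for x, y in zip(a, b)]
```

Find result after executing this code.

Step 1: Add corresponding elements:
  9 + 7 = 16
  7 + 1 = 8
  1 + 2 = 3
  3 + 4 = 7
Therefore result = [16, 8, 3, 7].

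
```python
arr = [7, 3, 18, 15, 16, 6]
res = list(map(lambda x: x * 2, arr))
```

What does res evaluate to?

Step 1: Apply lambda x: x * 2 to each element:
  7 -> 14
  3 -> 6
  18 -> 36
  15 -> 30
  16 -> 32
  6 -> 12
Therefore res = [14, 6, 36, 30, 32, 12].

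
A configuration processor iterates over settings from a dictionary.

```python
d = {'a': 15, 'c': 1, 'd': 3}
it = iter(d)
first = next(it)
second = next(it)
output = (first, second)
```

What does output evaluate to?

Step 1: iter(d) iterates over keys: ['a', 'c', 'd'].
Step 2: first = next(it) = 'a', second = next(it) = 'c'.
Therefore output = ('a', 'c').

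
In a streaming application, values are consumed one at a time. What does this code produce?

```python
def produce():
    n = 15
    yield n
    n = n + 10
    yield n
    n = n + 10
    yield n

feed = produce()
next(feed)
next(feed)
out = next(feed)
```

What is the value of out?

Step 1: Trace through generator execution:
  Yield 1: n starts at 15, yield 15
  Yield 2: n = 15 + 10 = 25, yield 25
  Yield 3: n = 25 + 10 = 35, yield 35
Step 2: First next() gets 15, second next() gets the second value, third next() yields 35.
Therefore out = 35.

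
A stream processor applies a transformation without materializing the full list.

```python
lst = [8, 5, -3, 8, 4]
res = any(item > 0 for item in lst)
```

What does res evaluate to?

Step 1: Check item > 0 for each element in [8, 5, -3, 8, 4]:
  8 > 0: True
  5 > 0: True
  -3 > 0: False
  8 > 0: True
  4 > 0: True
Step 2: any() returns True.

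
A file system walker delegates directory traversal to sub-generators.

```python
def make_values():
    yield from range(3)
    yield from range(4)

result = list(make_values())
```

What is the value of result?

Step 1: Trace yields in order:
  yield 0
  yield 1
  yield 2
  yield 0
  yield 1
  yield 2
  yield 3
Therefore result = [0, 1, 2, 0, 1, 2, 3].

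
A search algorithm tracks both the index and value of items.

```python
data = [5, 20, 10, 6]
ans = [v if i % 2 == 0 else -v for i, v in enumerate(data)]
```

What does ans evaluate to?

Step 1: For each (i, v), keep v if i is even, negate if odd:
  i=0 (even): keep 5
  i=1 (odd): negate to -20
  i=2 (even): keep 10
  i=3 (odd): negate to -6
Therefore ans = [5, -20, 10, -6].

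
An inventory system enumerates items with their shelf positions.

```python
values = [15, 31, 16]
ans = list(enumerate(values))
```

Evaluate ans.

Step 1: enumerate pairs each element with its index:
  (0, 15)
  (1, 31)
  (2, 16)
Therefore ans = [(0, 15), (1, 31), (2, 16)].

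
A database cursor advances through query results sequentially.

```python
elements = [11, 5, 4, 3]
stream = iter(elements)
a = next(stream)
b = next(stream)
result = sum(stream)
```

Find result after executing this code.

Step 1: Create iterator over [11, 5, 4, 3].
Step 2: a = next() = 11, b = next() = 5.
Step 3: sum() of remaining [4, 3] = 7.
Therefore result = 7.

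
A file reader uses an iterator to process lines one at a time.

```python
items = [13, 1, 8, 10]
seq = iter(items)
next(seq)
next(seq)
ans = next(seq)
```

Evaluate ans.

Step 1: Create iterator over [13, 1, 8, 10].
Step 2: next() consumes 13.
Step 3: next() consumes 1.
Step 4: next() returns 8.
Therefore ans = 8.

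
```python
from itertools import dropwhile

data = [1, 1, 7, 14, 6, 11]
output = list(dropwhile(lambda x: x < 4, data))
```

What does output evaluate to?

Step 1: dropwhile drops elements while < 4:
  1 < 4: dropped
  1 < 4: dropped
  7: kept (dropping stopped)
Step 2: Remaining elements kept regardless of condition.
Therefore output = [7, 14, 6, 11].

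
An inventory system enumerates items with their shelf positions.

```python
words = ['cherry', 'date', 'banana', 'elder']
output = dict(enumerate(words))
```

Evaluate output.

Step 1: enumerate pairs indices with words:
  0 -> 'cherry'
  1 -> 'date'
  2 -> 'banana'
  3 -> 'elder'
Therefore output = {0: 'cherry', 1: 'date', 2: 'banana', 3: 'elder'}.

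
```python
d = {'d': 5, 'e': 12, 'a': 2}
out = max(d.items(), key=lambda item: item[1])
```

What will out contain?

Step 1: Find item with maximum value:
  ('d', 5)
  ('e', 12)
  ('a', 2)
Step 2: Maximum value is 12 at key 'e'.
Therefore out = ('e', 12).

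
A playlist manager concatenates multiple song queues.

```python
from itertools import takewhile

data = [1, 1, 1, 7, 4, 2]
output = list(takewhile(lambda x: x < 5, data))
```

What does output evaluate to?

Step 1: takewhile stops at first element >= 5:
  1 < 5: take
  1 < 5: take
  1 < 5: take
  7 >= 5: stop
Therefore output = [1, 1, 1].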